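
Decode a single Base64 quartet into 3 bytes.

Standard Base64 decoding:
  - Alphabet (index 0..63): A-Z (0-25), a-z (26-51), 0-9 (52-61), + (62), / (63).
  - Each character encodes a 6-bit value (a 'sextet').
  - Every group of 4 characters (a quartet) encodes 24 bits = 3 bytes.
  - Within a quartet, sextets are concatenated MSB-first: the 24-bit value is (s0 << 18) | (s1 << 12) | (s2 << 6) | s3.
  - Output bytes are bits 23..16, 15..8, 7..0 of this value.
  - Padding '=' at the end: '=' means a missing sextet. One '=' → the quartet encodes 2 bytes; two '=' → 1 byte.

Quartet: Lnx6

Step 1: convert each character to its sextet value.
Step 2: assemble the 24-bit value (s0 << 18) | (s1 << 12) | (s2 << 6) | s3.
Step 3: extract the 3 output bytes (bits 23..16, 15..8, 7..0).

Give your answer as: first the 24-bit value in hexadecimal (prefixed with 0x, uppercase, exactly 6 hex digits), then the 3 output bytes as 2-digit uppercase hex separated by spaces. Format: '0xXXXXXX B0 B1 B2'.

Answer: 0x2E7C7A 2E 7C 7A

Derivation:
Sextets: L=11, n=39, x=49, 6=58
24-bit: (11<<18) | (39<<12) | (49<<6) | 58
      = 0x2C0000 | 0x027000 | 0x000C40 | 0x00003A
      = 0x2E7C7A
Bytes: (v>>16)&0xFF=2E, (v>>8)&0xFF=7C, v&0xFF=7A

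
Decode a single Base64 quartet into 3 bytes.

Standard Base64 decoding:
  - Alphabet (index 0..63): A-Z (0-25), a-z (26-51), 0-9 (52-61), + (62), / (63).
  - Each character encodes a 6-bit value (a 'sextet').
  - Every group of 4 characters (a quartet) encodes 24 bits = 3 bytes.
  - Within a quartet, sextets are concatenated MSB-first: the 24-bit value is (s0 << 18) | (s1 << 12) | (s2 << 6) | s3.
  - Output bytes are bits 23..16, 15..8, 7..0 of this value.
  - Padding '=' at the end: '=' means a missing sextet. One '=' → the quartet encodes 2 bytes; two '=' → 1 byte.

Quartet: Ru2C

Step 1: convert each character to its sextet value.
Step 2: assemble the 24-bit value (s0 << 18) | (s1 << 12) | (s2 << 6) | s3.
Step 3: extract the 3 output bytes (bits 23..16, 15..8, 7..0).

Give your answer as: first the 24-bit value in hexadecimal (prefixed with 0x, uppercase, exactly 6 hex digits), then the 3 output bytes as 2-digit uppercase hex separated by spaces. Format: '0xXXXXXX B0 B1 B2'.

Answer: 0x46ED82 46 ED 82

Derivation:
Sextets: R=17, u=46, 2=54, C=2
24-bit: (17<<18) | (46<<12) | (54<<6) | 2
      = 0x440000 | 0x02E000 | 0x000D80 | 0x000002
      = 0x46ED82
Bytes: (v>>16)&0xFF=46, (v>>8)&0xFF=ED, v&0xFF=82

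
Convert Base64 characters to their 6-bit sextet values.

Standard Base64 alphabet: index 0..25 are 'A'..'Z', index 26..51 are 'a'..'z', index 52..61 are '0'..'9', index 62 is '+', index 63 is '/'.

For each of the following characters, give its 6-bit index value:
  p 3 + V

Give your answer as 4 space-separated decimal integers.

'p': a..z range, 26 + ord('p') − ord('a') = 41
'3': 0..9 range, 52 + ord('3') − ord('0') = 55
'+': index 62
'V': A..Z range, ord('V') − ord('A') = 21

Answer: 41 55 62 21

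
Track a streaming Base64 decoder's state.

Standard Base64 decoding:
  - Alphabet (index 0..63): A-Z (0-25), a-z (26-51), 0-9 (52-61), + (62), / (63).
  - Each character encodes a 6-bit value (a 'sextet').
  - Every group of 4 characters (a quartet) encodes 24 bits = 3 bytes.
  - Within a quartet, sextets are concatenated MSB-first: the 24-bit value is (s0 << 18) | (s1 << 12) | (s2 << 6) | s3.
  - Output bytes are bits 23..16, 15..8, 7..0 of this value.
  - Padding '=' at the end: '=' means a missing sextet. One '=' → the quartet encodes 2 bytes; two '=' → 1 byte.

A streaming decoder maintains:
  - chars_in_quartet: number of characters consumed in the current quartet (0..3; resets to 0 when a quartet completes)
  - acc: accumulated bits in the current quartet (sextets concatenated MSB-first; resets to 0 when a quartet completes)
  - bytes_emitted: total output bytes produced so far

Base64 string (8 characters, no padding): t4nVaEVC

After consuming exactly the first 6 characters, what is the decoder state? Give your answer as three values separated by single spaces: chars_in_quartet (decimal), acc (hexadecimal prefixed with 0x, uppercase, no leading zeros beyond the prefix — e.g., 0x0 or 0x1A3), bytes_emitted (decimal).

Answer: 2 0x684 3

Derivation:
After char 0 ('t'=45): chars_in_quartet=1 acc=0x2D bytes_emitted=0
After char 1 ('4'=56): chars_in_quartet=2 acc=0xB78 bytes_emitted=0
After char 2 ('n'=39): chars_in_quartet=3 acc=0x2DE27 bytes_emitted=0
After char 3 ('V'=21): chars_in_quartet=4 acc=0xB789D5 -> emit B7 89 D5, reset; bytes_emitted=3
After char 4 ('a'=26): chars_in_quartet=1 acc=0x1A bytes_emitted=3
After char 5 ('E'=4): chars_in_quartet=2 acc=0x684 bytes_emitted=3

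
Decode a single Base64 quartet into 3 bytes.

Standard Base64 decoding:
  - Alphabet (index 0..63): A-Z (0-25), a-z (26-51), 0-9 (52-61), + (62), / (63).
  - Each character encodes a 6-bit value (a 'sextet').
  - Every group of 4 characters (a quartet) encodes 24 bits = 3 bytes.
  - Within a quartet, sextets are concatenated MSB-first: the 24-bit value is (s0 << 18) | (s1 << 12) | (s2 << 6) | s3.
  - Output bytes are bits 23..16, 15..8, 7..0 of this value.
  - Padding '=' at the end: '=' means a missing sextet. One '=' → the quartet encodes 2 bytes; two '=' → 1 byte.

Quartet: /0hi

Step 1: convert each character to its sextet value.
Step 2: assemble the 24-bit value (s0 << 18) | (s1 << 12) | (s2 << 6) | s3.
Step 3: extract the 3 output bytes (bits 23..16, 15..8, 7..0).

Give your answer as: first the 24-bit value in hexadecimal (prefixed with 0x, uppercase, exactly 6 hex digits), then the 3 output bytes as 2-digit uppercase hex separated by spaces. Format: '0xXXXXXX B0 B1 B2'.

Sextets: /=63, 0=52, h=33, i=34
24-bit: (63<<18) | (52<<12) | (33<<6) | 34
      = 0xFC0000 | 0x034000 | 0x000840 | 0x000022
      = 0xFF4862
Bytes: (v>>16)&0xFF=FF, (v>>8)&0xFF=48, v&0xFF=62

Answer: 0xFF4862 FF 48 62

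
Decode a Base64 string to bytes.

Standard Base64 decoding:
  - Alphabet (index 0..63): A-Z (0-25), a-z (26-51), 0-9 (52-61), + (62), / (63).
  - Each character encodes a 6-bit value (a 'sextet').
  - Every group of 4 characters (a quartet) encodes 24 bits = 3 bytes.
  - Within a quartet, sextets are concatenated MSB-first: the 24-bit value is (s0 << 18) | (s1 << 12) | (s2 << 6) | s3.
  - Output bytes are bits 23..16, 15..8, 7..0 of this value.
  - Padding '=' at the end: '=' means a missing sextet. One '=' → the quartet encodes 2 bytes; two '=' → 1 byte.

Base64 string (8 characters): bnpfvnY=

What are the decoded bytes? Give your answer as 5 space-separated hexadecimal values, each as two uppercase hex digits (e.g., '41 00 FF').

Answer: 6E 7A 5F BE 76

Derivation:
After char 0 ('b'=27): chars_in_quartet=1 acc=0x1B bytes_emitted=0
After char 1 ('n'=39): chars_in_quartet=2 acc=0x6E7 bytes_emitted=0
After char 2 ('p'=41): chars_in_quartet=3 acc=0x1B9E9 bytes_emitted=0
After char 3 ('f'=31): chars_in_quartet=4 acc=0x6E7A5F -> emit 6E 7A 5F, reset; bytes_emitted=3
After char 4 ('v'=47): chars_in_quartet=1 acc=0x2F bytes_emitted=3
After char 5 ('n'=39): chars_in_quartet=2 acc=0xBE7 bytes_emitted=3
After char 6 ('Y'=24): chars_in_quartet=3 acc=0x2F9D8 bytes_emitted=3
Padding '=': partial quartet acc=0x2F9D8 -> emit BE 76; bytes_emitted=5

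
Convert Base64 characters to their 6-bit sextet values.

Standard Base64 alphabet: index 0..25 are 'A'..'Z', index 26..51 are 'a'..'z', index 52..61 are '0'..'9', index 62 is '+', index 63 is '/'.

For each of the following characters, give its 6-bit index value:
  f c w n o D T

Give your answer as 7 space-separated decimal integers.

'f': a..z range, 26 + ord('f') − ord('a') = 31
'c': a..z range, 26 + ord('c') − ord('a') = 28
'w': a..z range, 26 + ord('w') − ord('a') = 48
'n': a..z range, 26 + ord('n') − ord('a') = 39
'o': a..z range, 26 + ord('o') − ord('a') = 40
'D': A..Z range, ord('D') − ord('A') = 3
'T': A..Z range, ord('T') − ord('A') = 19

Answer: 31 28 48 39 40 3 19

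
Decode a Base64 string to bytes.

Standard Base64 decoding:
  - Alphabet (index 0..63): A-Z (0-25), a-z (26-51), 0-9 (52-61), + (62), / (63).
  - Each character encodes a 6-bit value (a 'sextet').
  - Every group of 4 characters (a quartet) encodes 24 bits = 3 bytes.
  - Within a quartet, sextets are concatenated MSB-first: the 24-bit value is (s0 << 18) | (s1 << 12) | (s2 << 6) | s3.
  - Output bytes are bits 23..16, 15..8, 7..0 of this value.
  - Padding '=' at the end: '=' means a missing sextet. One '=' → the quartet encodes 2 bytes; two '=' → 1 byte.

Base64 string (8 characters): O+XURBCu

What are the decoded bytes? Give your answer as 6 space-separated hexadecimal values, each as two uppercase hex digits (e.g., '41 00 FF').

After char 0 ('O'=14): chars_in_quartet=1 acc=0xE bytes_emitted=0
After char 1 ('+'=62): chars_in_quartet=2 acc=0x3BE bytes_emitted=0
After char 2 ('X'=23): chars_in_quartet=3 acc=0xEF97 bytes_emitted=0
After char 3 ('U'=20): chars_in_quartet=4 acc=0x3BE5D4 -> emit 3B E5 D4, reset; bytes_emitted=3
After char 4 ('R'=17): chars_in_quartet=1 acc=0x11 bytes_emitted=3
After char 5 ('B'=1): chars_in_quartet=2 acc=0x441 bytes_emitted=3
After char 6 ('C'=2): chars_in_quartet=3 acc=0x11042 bytes_emitted=3
After char 7 ('u'=46): chars_in_quartet=4 acc=0x4410AE -> emit 44 10 AE, reset; bytes_emitted=6

Answer: 3B E5 D4 44 10 AE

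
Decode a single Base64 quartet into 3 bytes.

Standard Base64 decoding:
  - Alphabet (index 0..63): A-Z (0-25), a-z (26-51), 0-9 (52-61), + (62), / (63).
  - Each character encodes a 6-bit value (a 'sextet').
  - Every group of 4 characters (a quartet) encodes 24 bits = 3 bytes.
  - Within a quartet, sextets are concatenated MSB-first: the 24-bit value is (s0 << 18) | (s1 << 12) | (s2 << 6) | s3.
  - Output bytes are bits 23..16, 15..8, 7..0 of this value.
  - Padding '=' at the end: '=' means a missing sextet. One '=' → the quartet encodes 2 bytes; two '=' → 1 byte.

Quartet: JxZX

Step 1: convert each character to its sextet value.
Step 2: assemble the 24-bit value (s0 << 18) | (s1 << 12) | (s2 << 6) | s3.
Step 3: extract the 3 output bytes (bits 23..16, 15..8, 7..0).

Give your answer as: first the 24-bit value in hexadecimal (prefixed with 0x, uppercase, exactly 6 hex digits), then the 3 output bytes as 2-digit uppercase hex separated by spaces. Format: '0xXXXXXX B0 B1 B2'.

Answer: 0x271657 27 16 57

Derivation:
Sextets: J=9, x=49, Z=25, X=23
24-bit: (9<<18) | (49<<12) | (25<<6) | 23
      = 0x240000 | 0x031000 | 0x000640 | 0x000017
      = 0x271657
Bytes: (v>>16)&0xFF=27, (v>>8)&0xFF=16, v&0xFF=57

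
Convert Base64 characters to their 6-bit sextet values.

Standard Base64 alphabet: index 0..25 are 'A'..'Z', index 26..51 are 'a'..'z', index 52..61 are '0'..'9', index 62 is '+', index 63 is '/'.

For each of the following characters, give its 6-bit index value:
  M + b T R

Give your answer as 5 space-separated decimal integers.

Answer: 12 62 27 19 17

Derivation:
'M': A..Z range, ord('M') − ord('A') = 12
'+': index 62
'b': a..z range, 26 + ord('b') − ord('a') = 27
'T': A..Z range, ord('T') − ord('A') = 19
'R': A..Z range, ord('R') − ord('A') = 17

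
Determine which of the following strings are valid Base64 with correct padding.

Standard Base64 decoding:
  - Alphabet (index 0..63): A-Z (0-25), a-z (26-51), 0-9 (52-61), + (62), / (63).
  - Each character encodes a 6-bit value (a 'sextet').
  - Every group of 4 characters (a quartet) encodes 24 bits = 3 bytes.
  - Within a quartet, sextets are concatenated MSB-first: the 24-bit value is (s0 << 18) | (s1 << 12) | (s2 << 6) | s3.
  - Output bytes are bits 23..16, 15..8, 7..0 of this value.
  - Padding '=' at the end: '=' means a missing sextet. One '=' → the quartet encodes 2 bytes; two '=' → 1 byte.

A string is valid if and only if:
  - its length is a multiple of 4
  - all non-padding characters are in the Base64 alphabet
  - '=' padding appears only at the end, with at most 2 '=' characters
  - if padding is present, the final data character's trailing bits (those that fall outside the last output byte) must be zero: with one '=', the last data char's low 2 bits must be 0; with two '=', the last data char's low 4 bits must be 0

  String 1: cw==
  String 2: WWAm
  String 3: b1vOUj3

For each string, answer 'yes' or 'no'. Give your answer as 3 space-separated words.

Answer: yes yes no

Derivation:
String 1: 'cw==' → valid
String 2: 'WWAm' → valid
String 3: 'b1vOUj3' → invalid (len=7 not mult of 4)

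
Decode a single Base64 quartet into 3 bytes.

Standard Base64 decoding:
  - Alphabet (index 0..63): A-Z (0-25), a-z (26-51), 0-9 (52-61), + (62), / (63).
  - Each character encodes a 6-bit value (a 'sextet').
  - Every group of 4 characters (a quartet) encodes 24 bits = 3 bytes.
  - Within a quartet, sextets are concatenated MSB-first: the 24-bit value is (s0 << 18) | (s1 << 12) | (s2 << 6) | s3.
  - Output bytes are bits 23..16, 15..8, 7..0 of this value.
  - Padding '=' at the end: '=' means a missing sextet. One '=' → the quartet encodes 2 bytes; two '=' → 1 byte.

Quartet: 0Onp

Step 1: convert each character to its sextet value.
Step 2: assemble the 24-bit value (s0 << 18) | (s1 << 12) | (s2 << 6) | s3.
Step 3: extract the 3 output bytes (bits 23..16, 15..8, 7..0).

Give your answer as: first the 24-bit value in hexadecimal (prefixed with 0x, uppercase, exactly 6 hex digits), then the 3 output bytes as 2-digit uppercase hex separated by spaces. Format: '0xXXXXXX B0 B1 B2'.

Sextets: 0=52, O=14, n=39, p=41
24-bit: (52<<18) | (14<<12) | (39<<6) | 41
      = 0xD00000 | 0x00E000 | 0x0009C0 | 0x000029
      = 0xD0E9E9
Bytes: (v>>16)&0xFF=D0, (v>>8)&0xFF=E9, v&0xFF=E9

Answer: 0xD0E9E9 D0 E9 E9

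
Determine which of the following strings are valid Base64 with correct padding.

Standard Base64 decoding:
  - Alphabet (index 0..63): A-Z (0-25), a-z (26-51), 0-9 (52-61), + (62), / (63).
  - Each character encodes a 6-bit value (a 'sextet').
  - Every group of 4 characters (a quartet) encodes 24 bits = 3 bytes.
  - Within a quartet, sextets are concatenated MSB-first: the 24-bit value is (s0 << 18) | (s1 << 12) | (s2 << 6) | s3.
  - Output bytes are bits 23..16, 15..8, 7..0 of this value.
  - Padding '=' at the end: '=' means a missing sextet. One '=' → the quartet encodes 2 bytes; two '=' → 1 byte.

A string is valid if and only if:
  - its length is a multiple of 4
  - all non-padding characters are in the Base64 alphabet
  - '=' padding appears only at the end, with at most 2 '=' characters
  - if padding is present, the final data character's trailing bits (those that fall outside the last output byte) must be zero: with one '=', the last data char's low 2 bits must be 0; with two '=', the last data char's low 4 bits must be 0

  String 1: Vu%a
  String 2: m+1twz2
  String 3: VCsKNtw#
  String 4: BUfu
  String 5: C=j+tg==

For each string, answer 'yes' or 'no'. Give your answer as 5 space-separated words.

Answer: no no no yes no

Derivation:
String 1: 'Vu%a' → invalid (bad char(s): ['%'])
String 2: 'm+1twz2' → invalid (len=7 not mult of 4)
String 3: 'VCsKNtw#' → invalid (bad char(s): ['#'])
String 4: 'BUfu' → valid
String 5: 'C=j+tg==' → invalid (bad char(s): ['=']; '=' in middle)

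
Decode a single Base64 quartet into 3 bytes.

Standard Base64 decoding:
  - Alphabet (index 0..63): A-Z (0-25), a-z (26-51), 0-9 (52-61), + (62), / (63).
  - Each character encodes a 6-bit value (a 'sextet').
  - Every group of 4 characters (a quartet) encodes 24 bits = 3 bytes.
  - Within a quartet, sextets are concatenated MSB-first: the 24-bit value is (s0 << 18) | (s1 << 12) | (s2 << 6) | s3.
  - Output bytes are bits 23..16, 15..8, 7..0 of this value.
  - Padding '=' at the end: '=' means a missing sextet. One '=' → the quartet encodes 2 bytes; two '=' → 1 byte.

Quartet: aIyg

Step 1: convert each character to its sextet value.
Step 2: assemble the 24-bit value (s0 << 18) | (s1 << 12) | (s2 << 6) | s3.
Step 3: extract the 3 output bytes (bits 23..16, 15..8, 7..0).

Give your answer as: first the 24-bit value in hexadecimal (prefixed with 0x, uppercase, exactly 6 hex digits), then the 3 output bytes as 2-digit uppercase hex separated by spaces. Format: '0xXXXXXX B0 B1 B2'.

Sextets: a=26, I=8, y=50, g=32
24-bit: (26<<18) | (8<<12) | (50<<6) | 32
      = 0x680000 | 0x008000 | 0x000C80 | 0x000020
      = 0x688CA0
Bytes: (v>>16)&0xFF=68, (v>>8)&0xFF=8C, v&0xFF=A0

Answer: 0x688CA0 68 8C A0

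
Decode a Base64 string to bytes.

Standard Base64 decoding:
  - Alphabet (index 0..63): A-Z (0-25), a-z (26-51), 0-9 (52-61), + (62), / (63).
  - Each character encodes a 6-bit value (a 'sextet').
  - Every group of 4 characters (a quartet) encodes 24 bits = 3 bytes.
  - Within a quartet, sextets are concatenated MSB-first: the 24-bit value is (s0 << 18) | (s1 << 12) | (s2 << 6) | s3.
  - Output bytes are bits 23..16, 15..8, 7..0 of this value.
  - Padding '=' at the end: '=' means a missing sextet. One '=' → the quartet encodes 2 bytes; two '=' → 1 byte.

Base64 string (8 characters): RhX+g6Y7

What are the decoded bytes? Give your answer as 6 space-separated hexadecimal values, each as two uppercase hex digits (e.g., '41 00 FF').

After char 0 ('R'=17): chars_in_quartet=1 acc=0x11 bytes_emitted=0
After char 1 ('h'=33): chars_in_quartet=2 acc=0x461 bytes_emitted=0
After char 2 ('X'=23): chars_in_quartet=3 acc=0x11857 bytes_emitted=0
After char 3 ('+'=62): chars_in_quartet=4 acc=0x4615FE -> emit 46 15 FE, reset; bytes_emitted=3
After char 4 ('g'=32): chars_in_quartet=1 acc=0x20 bytes_emitted=3
After char 5 ('6'=58): chars_in_quartet=2 acc=0x83A bytes_emitted=3
After char 6 ('Y'=24): chars_in_quartet=3 acc=0x20E98 bytes_emitted=3
After char 7 ('7'=59): chars_in_quartet=4 acc=0x83A63B -> emit 83 A6 3B, reset; bytes_emitted=6

Answer: 46 15 FE 83 A6 3B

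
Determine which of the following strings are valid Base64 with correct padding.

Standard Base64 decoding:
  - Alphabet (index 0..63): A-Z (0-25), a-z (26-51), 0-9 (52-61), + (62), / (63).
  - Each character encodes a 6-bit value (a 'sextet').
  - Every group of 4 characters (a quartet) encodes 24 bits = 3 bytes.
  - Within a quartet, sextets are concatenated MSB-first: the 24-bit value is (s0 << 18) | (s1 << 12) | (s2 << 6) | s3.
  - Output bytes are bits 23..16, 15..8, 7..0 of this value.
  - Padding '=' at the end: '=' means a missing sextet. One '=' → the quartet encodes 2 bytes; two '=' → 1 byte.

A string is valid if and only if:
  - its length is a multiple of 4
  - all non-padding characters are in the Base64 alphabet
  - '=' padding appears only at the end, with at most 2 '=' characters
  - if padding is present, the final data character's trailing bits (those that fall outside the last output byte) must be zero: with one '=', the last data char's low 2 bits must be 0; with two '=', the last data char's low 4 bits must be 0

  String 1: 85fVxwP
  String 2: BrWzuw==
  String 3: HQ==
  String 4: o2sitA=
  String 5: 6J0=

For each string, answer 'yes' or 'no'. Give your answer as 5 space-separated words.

String 1: '85fVxwP' → invalid (len=7 not mult of 4)
String 2: 'BrWzuw==' → valid
String 3: 'HQ==' → valid
String 4: 'o2sitA=' → invalid (len=7 not mult of 4)
String 5: '6J0=' → valid

Answer: no yes yes no yes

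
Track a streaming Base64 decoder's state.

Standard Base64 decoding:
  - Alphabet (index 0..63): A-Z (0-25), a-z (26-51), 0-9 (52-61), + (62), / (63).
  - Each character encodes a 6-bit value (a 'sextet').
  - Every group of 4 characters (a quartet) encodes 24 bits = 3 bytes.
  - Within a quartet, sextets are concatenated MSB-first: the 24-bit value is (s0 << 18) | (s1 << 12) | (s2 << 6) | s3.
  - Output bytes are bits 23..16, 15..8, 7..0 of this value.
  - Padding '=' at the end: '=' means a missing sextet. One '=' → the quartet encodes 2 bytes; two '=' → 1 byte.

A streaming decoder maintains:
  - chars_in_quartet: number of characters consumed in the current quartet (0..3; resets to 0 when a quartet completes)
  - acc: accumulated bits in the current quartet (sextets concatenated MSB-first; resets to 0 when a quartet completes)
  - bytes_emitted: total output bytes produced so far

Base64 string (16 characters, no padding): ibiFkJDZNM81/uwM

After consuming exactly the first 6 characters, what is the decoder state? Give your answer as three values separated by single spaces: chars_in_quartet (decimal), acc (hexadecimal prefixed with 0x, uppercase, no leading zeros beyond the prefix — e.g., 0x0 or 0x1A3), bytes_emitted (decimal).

After char 0 ('i'=34): chars_in_quartet=1 acc=0x22 bytes_emitted=0
After char 1 ('b'=27): chars_in_quartet=2 acc=0x89B bytes_emitted=0
After char 2 ('i'=34): chars_in_quartet=3 acc=0x226E2 bytes_emitted=0
After char 3 ('F'=5): chars_in_quartet=4 acc=0x89B885 -> emit 89 B8 85, reset; bytes_emitted=3
After char 4 ('k'=36): chars_in_quartet=1 acc=0x24 bytes_emitted=3
After char 5 ('J'=9): chars_in_quartet=2 acc=0x909 bytes_emitted=3

Answer: 2 0x909 3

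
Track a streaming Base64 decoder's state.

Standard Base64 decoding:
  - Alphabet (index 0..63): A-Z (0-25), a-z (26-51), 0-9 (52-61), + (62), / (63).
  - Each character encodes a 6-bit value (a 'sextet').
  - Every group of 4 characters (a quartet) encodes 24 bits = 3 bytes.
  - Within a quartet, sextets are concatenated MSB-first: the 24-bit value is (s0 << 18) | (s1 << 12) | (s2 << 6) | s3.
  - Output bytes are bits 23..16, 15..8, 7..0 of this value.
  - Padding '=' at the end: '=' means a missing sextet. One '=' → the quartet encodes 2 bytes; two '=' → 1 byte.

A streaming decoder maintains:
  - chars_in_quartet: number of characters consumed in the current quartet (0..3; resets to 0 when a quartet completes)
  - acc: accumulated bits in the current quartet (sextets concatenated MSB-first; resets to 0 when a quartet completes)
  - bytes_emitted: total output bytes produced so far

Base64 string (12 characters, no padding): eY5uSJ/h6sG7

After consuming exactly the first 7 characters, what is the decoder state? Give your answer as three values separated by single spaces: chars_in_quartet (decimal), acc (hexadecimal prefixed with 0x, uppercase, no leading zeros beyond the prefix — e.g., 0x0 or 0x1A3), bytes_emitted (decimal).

After char 0 ('e'=30): chars_in_quartet=1 acc=0x1E bytes_emitted=0
After char 1 ('Y'=24): chars_in_quartet=2 acc=0x798 bytes_emitted=0
After char 2 ('5'=57): chars_in_quartet=3 acc=0x1E639 bytes_emitted=0
After char 3 ('u'=46): chars_in_quartet=4 acc=0x798E6E -> emit 79 8E 6E, reset; bytes_emitted=3
After char 4 ('S'=18): chars_in_quartet=1 acc=0x12 bytes_emitted=3
After char 5 ('J'=9): chars_in_quartet=2 acc=0x489 bytes_emitted=3
After char 6 ('/'=63): chars_in_quartet=3 acc=0x1227F bytes_emitted=3

Answer: 3 0x1227F 3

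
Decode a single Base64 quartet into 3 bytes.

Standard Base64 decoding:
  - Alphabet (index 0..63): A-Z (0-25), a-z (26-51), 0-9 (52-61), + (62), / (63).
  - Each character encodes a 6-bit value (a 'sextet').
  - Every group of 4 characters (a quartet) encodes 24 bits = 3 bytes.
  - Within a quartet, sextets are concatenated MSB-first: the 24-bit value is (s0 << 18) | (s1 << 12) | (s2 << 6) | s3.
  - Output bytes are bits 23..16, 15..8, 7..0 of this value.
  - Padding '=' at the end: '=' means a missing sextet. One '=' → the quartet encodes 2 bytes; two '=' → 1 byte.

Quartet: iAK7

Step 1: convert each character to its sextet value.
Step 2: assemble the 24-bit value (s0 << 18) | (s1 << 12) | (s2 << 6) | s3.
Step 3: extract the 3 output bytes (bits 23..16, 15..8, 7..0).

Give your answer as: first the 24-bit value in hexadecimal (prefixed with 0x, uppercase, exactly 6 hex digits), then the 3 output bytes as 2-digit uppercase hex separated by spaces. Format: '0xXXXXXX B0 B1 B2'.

Sextets: i=34, A=0, K=10, 7=59
24-bit: (34<<18) | (0<<12) | (10<<6) | 59
      = 0x880000 | 0x000000 | 0x000280 | 0x00003B
      = 0x8802BB
Bytes: (v>>16)&0xFF=88, (v>>8)&0xFF=02, v&0xFF=BB

Answer: 0x8802BB 88 02 BB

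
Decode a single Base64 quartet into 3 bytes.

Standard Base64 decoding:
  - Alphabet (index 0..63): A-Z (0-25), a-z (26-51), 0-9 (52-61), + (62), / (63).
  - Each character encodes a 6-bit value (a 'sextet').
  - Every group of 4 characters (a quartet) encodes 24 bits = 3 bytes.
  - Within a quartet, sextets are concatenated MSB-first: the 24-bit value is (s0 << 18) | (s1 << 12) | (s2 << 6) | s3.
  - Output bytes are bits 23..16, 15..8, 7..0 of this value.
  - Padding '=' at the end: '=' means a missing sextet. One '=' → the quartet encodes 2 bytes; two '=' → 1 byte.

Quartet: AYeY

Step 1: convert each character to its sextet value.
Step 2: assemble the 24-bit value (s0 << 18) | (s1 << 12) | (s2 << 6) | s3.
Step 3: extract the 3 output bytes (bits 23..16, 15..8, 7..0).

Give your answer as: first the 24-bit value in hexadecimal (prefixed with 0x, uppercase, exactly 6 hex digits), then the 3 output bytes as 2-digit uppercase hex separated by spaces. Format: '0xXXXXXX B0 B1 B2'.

Sextets: A=0, Y=24, e=30, Y=24
24-bit: (0<<18) | (24<<12) | (30<<6) | 24
      = 0x000000 | 0x018000 | 0x000780 | 0x000018
      = 0x018798
Bytes: (v>>16)&0xFF=01, (v>>8)&0xFF=87, v&0xFF=98

Answer: 0x018798 01 87 98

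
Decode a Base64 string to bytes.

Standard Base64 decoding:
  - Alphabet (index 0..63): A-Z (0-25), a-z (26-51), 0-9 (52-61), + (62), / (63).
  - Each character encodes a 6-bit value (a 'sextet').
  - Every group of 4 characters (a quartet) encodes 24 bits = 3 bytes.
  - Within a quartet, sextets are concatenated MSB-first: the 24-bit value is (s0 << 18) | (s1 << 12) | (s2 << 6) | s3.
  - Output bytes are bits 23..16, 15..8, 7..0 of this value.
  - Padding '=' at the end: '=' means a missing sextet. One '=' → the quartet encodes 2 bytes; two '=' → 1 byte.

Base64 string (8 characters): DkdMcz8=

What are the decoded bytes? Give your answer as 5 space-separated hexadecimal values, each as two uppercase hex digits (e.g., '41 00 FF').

After char 0 ('D'=3): chars_in_quartet=1 acc=0x3 bytes_emitted=0
After char 1 ('k'=36): chars_in_quartet=2 acc=0xE4 bytes_emitted=0
After char 2 ('d'=29): chars_in_quartet=3 acc=0x391D bytes_emitted=0
After char 3 ('M'=12): chars_in_quartet=4 acc=0xE474C -> emit 0E 47 4C, reset; bytes_emitted=3
After char 4 ('c'=28): chars_in_quartet=1 acc=0x1C bytes_emitted=3
After char 5 ('z'=51): chars_in_quartet=2 acc=0x733 bytes_emitted=3
After char 6 ('8'=60): chars_in_quartet=3 acc=0x1CCFC bytes_emitted=3
Padding '=': partial quartet acc=0x1CCFC -> emit 73 3F; bytes_emitted=5

Answer: 0E 47 4C 73 3F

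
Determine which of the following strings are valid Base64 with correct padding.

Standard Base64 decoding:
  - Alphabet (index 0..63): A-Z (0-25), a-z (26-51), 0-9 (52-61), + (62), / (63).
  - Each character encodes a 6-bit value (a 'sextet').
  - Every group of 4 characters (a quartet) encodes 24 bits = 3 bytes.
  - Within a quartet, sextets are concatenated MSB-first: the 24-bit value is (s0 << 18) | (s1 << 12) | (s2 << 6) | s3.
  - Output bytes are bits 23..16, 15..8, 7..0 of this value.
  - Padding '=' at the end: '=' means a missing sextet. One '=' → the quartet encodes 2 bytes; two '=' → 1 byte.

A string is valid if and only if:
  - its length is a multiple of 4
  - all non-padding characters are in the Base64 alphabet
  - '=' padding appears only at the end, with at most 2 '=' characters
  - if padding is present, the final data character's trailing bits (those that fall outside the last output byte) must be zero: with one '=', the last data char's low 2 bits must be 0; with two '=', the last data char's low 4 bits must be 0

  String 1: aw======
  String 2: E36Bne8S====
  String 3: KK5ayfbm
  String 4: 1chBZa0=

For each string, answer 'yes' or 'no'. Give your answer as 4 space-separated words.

Answer: no no yes yes

Derivation:
String 1: 'aw======' → invalid (6 pad chars (max 2))
String 2: 'E36Bne8S====' → invalid (4 pad chars (max 2))
String 3: 'KK5ayfbm' → valid
String 4: '1chBZa0=' → valid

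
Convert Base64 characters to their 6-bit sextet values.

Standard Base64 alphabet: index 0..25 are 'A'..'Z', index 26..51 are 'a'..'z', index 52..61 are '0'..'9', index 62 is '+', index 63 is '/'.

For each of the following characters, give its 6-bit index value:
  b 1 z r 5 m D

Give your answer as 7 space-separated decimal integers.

Answer: 27 53 51 43 57 38 3

Derivation:
'b': a..z range, 26 + ord('b') − ord('a') = 27
'1': 0..9 range, 52 + ord('1') − ord('0') = 53
'z': a..z range, 26 + ord('z') − ord('a') = 51
'r': a..z range, 26 + ord('r') − ord('a') = 43
'5': 0..9 range, 52 + ord('5') − ord('0') = 57
'm': a..z range, 26 + ord('m') − ord('a') = 38
'D': A..Z range, ord('D') − ord('A') = 3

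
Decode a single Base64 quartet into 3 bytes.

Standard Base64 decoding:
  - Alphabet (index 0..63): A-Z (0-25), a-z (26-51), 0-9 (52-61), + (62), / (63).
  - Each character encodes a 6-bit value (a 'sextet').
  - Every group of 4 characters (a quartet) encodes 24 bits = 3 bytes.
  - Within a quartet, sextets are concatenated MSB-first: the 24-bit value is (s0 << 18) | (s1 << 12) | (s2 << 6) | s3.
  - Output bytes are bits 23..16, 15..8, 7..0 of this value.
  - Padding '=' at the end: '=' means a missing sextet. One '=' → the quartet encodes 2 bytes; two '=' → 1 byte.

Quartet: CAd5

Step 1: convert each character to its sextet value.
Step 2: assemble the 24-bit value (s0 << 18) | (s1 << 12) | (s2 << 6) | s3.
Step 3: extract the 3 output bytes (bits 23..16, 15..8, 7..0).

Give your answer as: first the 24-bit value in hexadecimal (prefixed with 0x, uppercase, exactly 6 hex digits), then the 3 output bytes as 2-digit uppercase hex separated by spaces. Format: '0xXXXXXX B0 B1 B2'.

Sextets: C=2, A=0, d=29, 5=57
24-bit: (2<<18) | (0<<12) | (29<<6) | 57
      = 0x080000 | 0x000000 | 0x000740 | 0x000039
      = 0x080779
Bytes: (v>>16)&0xFF=08, (v>>8)&0xFF=07, v&0xFF=79

Answer: 0x080779 08 07 79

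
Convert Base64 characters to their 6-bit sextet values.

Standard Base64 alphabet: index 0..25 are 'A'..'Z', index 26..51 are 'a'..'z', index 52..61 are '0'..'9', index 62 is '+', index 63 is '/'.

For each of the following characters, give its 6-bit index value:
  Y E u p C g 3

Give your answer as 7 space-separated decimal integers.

'Y': A..Z range, ord('Y') − ord('A') = 24
'E': A..Z range, ord('E') − ord('A') = 4
'u': a..z range, 26 + ord('u') − ord('a') = 46
'p': a..z range, 26 + ord('p') − ord('a') = 41
'C': A..Z range, ord('C') − ord('A') = 2
'g': a..z range, 26 + ord('g') − ord('a') = 32
'3': 0..9 range, 52 + ord('3') − ord('0') = 55

Answer: 24 4 46 41 2 32 55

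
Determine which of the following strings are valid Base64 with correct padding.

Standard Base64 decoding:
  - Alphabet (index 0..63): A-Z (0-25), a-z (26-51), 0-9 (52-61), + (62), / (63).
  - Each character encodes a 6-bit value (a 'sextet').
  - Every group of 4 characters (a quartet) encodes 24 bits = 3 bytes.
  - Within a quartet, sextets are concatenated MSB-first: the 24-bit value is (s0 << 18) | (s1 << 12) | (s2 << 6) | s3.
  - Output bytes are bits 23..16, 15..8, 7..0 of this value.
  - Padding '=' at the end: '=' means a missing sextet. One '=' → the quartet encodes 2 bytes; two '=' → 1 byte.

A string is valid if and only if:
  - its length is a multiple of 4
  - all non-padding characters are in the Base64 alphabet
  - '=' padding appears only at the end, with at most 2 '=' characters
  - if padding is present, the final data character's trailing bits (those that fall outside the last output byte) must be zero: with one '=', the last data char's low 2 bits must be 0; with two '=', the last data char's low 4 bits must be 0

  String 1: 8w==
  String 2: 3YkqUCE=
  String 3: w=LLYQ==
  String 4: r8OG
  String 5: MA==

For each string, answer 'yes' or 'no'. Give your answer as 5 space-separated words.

Answer: yes yes no yes yes

Derivation:
String 1: '8w==' → valid
String 2: '3YkqUCE=' → valid
String 3: 'w=LLYQ==' → invalid (bad char(s): ['=']; '=' in middle)
String 4: 'r8OG' → valid
String 5: 'MA==' → valid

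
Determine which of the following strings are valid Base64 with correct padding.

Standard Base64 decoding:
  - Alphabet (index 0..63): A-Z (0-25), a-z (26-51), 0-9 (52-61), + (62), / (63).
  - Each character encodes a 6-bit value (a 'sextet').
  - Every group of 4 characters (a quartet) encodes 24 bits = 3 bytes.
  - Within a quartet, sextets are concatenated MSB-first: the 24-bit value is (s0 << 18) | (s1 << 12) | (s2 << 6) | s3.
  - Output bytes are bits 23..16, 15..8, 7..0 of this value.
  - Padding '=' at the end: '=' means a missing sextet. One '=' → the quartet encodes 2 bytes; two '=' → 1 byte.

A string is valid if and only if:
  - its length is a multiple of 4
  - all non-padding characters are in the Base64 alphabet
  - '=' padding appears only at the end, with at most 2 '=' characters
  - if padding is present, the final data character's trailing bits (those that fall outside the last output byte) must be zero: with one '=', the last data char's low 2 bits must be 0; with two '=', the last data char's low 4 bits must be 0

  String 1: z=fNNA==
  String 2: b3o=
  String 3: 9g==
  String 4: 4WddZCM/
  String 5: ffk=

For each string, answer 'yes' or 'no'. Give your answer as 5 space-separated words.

Answer: no yes yes yes yes

Derivation:
String 1: 'z=fNNA==' → invalid (bad char(s): ['=']; '=' in middle)
String 2: 'b3o=' → valid
String 3: '9g==' → valid
String 4: '4WddZCM/' → valid
String 5: 'ffk=' → valid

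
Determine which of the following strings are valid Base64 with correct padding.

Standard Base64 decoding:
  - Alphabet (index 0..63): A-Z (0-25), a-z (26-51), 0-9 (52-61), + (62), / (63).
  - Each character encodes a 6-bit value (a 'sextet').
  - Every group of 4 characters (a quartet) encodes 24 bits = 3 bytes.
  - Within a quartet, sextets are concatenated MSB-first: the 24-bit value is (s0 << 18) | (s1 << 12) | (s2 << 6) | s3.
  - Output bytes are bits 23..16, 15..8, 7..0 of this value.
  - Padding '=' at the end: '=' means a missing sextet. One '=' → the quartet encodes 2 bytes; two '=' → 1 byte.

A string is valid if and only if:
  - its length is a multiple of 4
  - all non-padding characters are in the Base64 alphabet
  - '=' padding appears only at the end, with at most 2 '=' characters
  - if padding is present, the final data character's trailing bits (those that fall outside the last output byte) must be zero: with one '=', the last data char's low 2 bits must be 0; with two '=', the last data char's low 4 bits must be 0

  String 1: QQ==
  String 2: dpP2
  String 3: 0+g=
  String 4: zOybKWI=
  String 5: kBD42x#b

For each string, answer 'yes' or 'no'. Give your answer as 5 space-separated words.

String 1: 'QQ==' → valid
String 2: 'dpP2' → valid
String 3: '0+g=' → valid
String 4: 'zOybKWI=' → valid
String 5: 'kBD42x#b' → invalid (bad char(s): ['#'])

Answer: yes yes yes yes no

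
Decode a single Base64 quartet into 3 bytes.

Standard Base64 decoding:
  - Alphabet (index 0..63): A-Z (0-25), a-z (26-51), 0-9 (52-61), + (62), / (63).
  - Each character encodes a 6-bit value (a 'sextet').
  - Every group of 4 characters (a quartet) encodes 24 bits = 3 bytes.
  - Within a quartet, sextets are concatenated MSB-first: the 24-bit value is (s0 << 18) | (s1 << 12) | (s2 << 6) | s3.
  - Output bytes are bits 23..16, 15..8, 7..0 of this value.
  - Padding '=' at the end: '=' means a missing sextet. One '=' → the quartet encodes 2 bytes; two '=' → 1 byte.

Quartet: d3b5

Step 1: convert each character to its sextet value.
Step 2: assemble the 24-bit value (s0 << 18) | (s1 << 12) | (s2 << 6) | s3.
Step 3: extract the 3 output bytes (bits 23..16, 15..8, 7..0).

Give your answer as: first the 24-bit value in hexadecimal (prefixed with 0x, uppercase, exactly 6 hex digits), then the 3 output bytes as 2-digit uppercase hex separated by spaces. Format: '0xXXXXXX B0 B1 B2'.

Answer: 0x7776F9 77 76 F9

Derivation:
Sextets: d=29, 3=55, b=27, 5=57
24-bit: (29<<18) | (55<<12) | (27<<6) | 57
      = 0x740000 | 0x037000 | 0x0006C0 | 0x000039
      = 0x7776F9
Bytes: (v>>16)&0xFF=77, (v>>8)&0xFF=76, v&0xFF=F9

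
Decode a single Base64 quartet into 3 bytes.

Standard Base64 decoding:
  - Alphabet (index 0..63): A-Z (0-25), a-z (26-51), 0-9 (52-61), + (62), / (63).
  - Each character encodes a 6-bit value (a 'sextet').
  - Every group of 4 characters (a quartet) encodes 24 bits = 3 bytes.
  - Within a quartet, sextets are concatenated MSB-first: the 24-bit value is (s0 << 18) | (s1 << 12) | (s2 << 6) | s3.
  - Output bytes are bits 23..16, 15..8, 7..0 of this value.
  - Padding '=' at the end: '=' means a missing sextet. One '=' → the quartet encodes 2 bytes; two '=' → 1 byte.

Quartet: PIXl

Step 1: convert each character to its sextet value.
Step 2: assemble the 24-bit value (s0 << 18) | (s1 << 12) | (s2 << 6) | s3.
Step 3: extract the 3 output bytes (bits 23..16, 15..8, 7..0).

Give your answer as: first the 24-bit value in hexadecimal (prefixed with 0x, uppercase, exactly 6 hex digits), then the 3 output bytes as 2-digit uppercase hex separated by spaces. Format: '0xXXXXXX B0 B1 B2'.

Sextets: P=15, I=8, X=23, l=37
24-bit: (15<<18) | (8<<12) | (23<<6) | 37
      = 0x3C0000 | 0x008000 | 0x0005C0 | 0x000025
      = 0x3C85E5
Bytes: (v>>16)&0xFF=3C, (v>>8)&0xFF=85, v&0xFF=E5

Answer: 0x3C85E5 3C 85 E5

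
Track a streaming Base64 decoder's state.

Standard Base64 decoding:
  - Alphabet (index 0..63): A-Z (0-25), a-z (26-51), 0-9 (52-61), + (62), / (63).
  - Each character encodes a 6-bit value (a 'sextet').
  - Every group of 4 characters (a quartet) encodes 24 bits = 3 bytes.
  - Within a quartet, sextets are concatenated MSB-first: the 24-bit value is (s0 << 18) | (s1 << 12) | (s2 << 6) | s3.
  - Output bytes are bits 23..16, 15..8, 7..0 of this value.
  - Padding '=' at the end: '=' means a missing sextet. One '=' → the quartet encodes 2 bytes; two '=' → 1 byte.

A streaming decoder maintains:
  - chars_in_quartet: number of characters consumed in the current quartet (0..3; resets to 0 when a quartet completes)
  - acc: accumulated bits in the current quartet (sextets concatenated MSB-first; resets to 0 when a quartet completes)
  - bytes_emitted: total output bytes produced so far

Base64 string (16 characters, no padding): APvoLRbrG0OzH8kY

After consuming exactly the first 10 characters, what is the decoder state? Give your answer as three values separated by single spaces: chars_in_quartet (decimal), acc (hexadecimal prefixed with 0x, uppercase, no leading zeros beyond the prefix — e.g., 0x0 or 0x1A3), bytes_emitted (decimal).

Answer: 2 0x1B4 6

Derivation:
After char 0 ('A'=0): chars_in_quartet=1 acc=0x0 bytes_emitted=0
After char 1 ('P'=15): chars_in_quartet=2 acc=0xF bytes_emitted=0
After char 2 ('v'=47): chars_in_quartet=3 acc=0x3EF bytes_emitted=0
After char 3 ('o'=40): chars_in_quartet=4 acc=0xFBE8 -> emit 00 FB E8, reset; bytes_emitted=3
After char 4 ('L'=11): chars_in_quartet=1 acc=0xB bytes_emitted=3
After char 5 ('R'=17): chars_in_quartet=2 acc=0x2D1 bytes_emitted=3
After char 6 ('b'=27): chars_in_quartet=3 acc=0xB45B bytes_emitted=3
After char 7 ('r'=43): chars_in_quartet=4 acc=0x2D16EB -> emit 2D 16 EB, reset; bytes_emitted=6
After char 8 ('G'=6): chars_in_quartet=1 acc=0x6 bytes_emitted=6
After char 9 ('0'=52): chars_in_quartet=2 acc=0x1B4 bytes_emitted=6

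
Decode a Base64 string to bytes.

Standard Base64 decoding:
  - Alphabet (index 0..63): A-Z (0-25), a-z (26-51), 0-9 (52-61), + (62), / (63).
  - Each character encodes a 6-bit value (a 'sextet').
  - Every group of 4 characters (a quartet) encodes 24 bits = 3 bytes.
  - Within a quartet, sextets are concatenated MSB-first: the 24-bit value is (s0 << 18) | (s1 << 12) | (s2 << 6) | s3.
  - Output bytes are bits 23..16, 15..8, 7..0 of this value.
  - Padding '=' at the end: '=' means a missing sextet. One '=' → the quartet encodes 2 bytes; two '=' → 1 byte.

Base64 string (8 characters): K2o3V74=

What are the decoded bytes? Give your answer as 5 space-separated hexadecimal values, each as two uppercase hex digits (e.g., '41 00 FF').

After char 0 ('K'=10): chars_in_quartet=1 acc=0xA bytes_emitted=0
After char 1 ('2'=54): chars_in_quartet=2 acc=0x2B6 bytes_emitted=0
After char 2 ('o'=40): chars_in_quartet=3 acc=0xADA8 bytes_emitted=0
After char 3 ('3'=55): chars_in_quartet=4 acc=0x2B6A37 -> emit 2B 6A 37, reset; bytes_emitted=3
After char 4 ('V'=21): chars_in_quartet=1 acc=0x15 bytes_emitted=3
After char 5 ('7'=59): chars_in_quartet=2 acc=0x57B bytes_emitted=3
After char 6 ('4'=56): chars_in_quartet=3 acc=0x15EF8 bytes_emitted=3
Padding '=': partial quartet acc=0x15EF8 -> emit 57 BE; bytes_emitted=5

Answer: 2B 6A 37 57 BE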